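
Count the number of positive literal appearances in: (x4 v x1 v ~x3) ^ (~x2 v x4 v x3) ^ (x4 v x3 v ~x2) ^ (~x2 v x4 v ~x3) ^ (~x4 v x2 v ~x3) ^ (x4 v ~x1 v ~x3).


Scan each clause for unnegated literals.
Clause 1: 2 positive; Clause 2: 2 positive; Clause 3: 2 positive; Clause 4: 1 positive; Clause 5: 1 positive; Clause 6: 1 positive.
Total positive literal occurrences = 9.

9


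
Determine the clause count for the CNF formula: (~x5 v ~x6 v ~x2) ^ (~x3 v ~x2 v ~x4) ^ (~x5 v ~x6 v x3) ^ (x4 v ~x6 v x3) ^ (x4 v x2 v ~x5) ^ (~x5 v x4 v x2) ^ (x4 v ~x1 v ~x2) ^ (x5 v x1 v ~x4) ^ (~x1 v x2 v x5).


Each group enclosed in parentheses joined by ^ is one clause.
Counting the conjuncts: 9 clauses.

9


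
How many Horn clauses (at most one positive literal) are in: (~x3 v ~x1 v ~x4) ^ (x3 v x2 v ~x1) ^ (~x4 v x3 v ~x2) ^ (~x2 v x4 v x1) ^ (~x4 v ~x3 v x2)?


A Horn clause has at most one positive literal.
Clause 1: 0 positive lit(s) -> Horn
Clause 2: 2 positive lit(s) -> not Horn
Clause 3: 1 positive lit(s) -> Horn
Clause 4: 2 positive lit(s) -> not Horn
Clause 5: 1 positive lit(s) -> Horn
Total Horn clauses = 3.

3


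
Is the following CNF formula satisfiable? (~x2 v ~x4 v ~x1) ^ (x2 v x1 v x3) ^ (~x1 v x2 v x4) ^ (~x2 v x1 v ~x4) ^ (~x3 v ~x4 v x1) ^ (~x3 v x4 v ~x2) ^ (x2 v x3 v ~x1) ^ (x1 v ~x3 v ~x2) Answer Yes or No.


Check all 16 possible truth assignments.
Number of satisfying assignments found: 4.
The formula is satisfiable.

Yes


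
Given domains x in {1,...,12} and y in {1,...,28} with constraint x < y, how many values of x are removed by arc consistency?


For the constraint x < y, x needs a supporting value in y's domain.
x can be at most 27 (one less than y's maximum).
Valid x values from domain: 12 out of 12.
Pruned = 12 - 12 = 0.

0


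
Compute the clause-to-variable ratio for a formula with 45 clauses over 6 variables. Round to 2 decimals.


Clause-to-variable ratio = clauses / variables.
45 / 6 = 7.5.

7.5


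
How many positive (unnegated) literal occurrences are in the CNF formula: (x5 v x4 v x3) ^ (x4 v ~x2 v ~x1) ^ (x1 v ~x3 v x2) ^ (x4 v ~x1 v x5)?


Scan each clause for unnegated literals.
Clause 1: 3 positive; Clause 2: 1 positive; Clause 3: 2 positive; Clause 4: 2 positive.
Total positive literal occurrences = 8.

8


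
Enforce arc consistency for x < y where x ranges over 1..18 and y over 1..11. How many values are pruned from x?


For the constraint x < y, x needs a supporting value in y's domain.
x can be at most 10 (one less than y's maximum).
Valid x values from domain: 10 out of 18.
Pruned = 18 - 10 = 8.

8


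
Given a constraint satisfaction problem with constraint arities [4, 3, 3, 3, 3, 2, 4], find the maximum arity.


The arities are: 4, 3, 3, 3, 3, 2, 4.
Scan for the maximum value.
Maximum arity = 4.

4


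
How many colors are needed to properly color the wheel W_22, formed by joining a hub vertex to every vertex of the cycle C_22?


W_22 consists of the cycle C_22 together with a hub vertex adjacent to every cycle vertex.
The cycle C_22 needs 2 colors (even cycle -> 2).
The hub is adjacent to every cycle vertex, so it must receive a new color distinct from all of them.
Chromatic number = 2 + 1 = 3.

3


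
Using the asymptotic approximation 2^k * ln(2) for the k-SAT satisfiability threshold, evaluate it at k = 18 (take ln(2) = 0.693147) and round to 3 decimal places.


Using the asymptotic formula: threshold ~ 2^k * ln(2).
2^18 = 262144.
262144 * 0.693147 = 181704.327.

181704.327


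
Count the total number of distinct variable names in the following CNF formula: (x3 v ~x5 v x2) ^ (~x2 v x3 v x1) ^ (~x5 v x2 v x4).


Identify each distinct variable in the formula.
Variables found: x1, x2, x3, x4, x5.
Total distinct variables = 5.

5


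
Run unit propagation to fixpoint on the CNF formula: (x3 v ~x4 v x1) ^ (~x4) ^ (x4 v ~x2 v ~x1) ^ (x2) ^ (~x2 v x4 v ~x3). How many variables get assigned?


Unit propagation repeatedly assigns the literal in any unit clause, then simplifies.
Assignments in order: x4 = F, x2 = T, x1 = F, x3 = F.
No further unit clauses remain.
Total variables assigned = 4.

4


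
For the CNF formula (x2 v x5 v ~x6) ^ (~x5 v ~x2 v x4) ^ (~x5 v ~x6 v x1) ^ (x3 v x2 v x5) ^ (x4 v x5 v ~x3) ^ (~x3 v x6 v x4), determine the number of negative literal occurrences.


Scan each clause for negated literals.
Clause 1: 1 negative; Clause 2: 2 negative; Clause 3: 2 negative; Clause 4: 0 negative; Clause 5: 1 negative; Clause 6: 1 negative.
Total negative literal occurrences = 7.

7


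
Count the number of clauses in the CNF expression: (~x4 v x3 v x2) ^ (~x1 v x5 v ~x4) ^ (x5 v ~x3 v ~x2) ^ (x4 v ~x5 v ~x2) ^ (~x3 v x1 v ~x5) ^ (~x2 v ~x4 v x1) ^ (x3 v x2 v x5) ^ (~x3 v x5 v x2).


Each group enclosed in parentheses joined by ^ is one clause.
Counting the conjuncts: 8 clauses.

8


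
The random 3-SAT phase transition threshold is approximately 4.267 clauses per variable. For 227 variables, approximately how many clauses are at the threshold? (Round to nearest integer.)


The 3-SAT phase transition occurs at approximately 4.267 clauses per variable.
m = 4.267 * 227 = 968.609.
Rounded to nearest integer: 969.

969


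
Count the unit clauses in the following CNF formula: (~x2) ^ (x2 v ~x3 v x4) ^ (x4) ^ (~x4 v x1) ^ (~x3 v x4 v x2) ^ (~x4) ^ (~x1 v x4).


A unit clause contains exactly one literal.
Unit clauses found: (~x2), (x4), (~x4).
Count = 3.

3


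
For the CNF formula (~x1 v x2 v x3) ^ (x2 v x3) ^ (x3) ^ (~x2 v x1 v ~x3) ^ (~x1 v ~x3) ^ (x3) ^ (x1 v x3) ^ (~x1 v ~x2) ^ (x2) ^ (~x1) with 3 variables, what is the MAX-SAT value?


Enumerate all 8 truth assignments.
For each, count how many of the 10 clauses are satisfied.
The formula is not fully satisfiable, so the maximum is below 10.
Maximum simultaneously satisfiable clauses = 9.

9


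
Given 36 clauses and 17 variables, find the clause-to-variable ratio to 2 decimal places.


Clause-to-variable ratio = clauses / variables.
36 / 17 = 2.12.

2.12


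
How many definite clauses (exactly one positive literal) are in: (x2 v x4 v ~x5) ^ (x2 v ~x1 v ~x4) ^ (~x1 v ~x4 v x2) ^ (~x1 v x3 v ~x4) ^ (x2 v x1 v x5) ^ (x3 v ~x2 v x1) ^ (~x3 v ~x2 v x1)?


A definite clause has exactly one positive literal.
Clause 1: 2 positive -> not definite
Clause 2: 1 positive -> definite
Clause 3: 1 positive -> definite
Clause 4: 1 positive -> definite
Clause 5: 3 positive -> not definite
Clause 6: 2 positive -> not definite
Clause 7: 1 positive -> definite
Definite clause count = 4.

4


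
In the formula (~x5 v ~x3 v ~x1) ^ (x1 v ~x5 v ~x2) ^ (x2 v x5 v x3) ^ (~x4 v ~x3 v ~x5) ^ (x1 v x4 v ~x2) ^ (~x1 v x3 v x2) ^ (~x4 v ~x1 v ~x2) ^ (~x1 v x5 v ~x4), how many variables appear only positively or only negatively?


A pure literal appears in only one polarity across all clauses.
No pure literals found.
Count = 0.

0


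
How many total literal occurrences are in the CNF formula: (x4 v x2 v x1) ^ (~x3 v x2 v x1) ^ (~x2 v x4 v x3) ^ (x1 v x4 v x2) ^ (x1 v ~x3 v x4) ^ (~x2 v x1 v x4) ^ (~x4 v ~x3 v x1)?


Clause lengths: 3, 3, 3, 3, 3, 3, 3.
Sum = 3 + 3 + 3 + 3 + 3 + 3 + 3 = 21.

21


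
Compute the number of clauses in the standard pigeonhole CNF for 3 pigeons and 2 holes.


The PHP encoding has two parts:
1) At-least-one-hole clauses: 3 (one per pigeon, each with 2 literals).
2) At-most-one-pigeon-per-hole clauses: 2 holes * C(3,2) = 2 * 3 = 6.
Total clauses = 3 + 6 = 9.

9


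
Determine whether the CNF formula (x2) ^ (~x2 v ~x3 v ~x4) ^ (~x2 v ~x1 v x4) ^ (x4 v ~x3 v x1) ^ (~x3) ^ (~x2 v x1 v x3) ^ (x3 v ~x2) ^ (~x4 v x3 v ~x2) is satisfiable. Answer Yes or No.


Check all 16 possible truth assignments.
Number of satisfying assignments found: 0.
The formula is unsatisfiable.

No


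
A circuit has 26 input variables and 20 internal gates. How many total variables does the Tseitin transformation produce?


The Tseitin transformation introduces one auxiliary variable per gate.
Total variables = inputs + gates = 26 + 20 = 46.

46


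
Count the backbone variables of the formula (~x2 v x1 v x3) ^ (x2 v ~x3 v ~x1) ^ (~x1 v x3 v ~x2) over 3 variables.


Find all satisfying assignments: 5 model(s).
Check which variables have the same value in every model.
No variable is fixed across all models.
Backbone size = 0.

0


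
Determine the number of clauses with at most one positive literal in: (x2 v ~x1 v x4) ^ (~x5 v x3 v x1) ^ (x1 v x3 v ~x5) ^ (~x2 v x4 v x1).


A Horn clause has at most one positive literal.
Clause 1: 2 positive lit(s) -> not Horn
Clause 2: 2 positive lit(s) -> not Horn
Clause 3: 2 positive lit(s) -> not Horn
Clause 4: 2 positive lit(s) -> not Horn
Total Horn clauses = 0.

0


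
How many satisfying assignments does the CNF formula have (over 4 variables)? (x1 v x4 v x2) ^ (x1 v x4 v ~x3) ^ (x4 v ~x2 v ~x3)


Enumerate all 16 truth assignments over 4 variables.
Test each against every clause.
Satisfying assignments found: 12.

12


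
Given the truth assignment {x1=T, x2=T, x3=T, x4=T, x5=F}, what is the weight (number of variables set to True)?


The weight is the number of variables assigned True.
True variables: x1, x2, x3, x4.
Weight = 4.

4


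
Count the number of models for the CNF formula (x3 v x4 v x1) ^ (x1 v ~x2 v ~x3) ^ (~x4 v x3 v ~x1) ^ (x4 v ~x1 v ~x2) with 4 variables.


Enumerate all 16 truth assignments over 4 variables.
Test each against every clause.
Satisfying assignments found: 8.

8


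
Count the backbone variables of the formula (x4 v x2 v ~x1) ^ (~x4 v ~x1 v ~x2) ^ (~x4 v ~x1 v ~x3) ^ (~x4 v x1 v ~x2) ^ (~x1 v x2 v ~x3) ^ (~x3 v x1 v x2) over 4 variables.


Find all satisfying assignments: 7 model(s).
Check which variables have the same value in every model.
No variable is fixed across all models.
Backbone size = 0.

0


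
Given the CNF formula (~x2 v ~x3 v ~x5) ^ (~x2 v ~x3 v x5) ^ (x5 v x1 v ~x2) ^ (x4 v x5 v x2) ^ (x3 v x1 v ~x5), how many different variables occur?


Identify each distinct variable in the formula.
Variables found: x1, x2, x3, x4, x5.
Total distinct variables = 5.

5


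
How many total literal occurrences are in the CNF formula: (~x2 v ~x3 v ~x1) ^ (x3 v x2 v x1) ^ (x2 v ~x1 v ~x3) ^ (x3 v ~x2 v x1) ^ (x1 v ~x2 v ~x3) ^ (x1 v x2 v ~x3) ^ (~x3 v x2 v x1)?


Clause lengths: 3, 3, 3, 3, 3, 3, 3.
Sum = 3 + 3 + 3 + 3 + 3 + 3 + 3 = 21.

21


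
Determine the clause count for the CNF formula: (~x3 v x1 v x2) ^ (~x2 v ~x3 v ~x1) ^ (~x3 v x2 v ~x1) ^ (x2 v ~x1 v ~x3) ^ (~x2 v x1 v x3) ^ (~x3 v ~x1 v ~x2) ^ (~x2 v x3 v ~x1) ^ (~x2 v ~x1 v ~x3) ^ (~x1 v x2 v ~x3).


Each group enclosed in parentheses joined by ^ is one clause.
Counting the conjuncts: 9 clauses.

9


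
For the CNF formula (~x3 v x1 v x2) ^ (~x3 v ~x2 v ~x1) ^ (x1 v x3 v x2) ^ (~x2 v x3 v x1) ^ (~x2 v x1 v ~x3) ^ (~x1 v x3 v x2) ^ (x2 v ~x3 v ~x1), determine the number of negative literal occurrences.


Scan each clause for negated literals.
Clause 1: 1 negative; Clause 2: 3 negative; Clause 3: 0 negative; Clause 4: 1 negative; Clause 5: 2 negative; Clause 6: 1 negative; Clause 7: 2 negative.
Total negative literal occurrences = 10.

10


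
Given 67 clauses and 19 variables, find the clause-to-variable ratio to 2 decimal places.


Clause-to-variable ratio = clauses / variables.
67 / 19 = 3.53.

3.53


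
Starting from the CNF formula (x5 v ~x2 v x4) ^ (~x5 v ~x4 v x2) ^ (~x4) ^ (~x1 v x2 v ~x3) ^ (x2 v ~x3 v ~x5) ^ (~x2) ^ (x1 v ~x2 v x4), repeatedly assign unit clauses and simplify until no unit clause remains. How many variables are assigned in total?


Unit propagation repeatedly assigns the literal in any unit clause, then simplifies.
Assignments in order: x4 = F, x2 = F.
No further unit clauses remain.
Total variables assigned = 2.

2


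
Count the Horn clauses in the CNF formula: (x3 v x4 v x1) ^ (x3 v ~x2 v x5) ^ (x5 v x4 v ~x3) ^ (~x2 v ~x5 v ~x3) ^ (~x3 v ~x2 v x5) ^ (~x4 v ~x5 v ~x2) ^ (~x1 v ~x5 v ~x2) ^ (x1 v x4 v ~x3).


A Horn clause has at most one positive literal.
Clause 1: 3 positive lit(s) -> not Horn
Clause 2: 2 positive lit(s) -> not Horn
Clause 3: 2 positive lit(s) -> not Horn
Clause 4: 0 positive lit(s) -> Horn
Clause 5: 1 positive lit(s) -> Horn
Clause 6: 0 positive lit(s) -> Horn
Clause 7: 0 positive lit(s) -> Horn
Clause 8: 2 positive lit(s) -> not Horn
Total Horn clauses = 4.

4


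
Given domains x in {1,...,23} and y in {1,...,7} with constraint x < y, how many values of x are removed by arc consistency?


For the constraint x < y, x needs a supporting value in y's domain.
x can be at most 6 (one less than y's maximum).
Valid x values from domain: 6 out of 23.
Pruned = 23 - 6 = 17.

17


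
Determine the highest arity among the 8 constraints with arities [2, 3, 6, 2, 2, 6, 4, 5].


The arities are: 2, 3, 6, 2, 2, 6, 4, 5.
Scan for the maximum value.
Maximum arity = 6.

6


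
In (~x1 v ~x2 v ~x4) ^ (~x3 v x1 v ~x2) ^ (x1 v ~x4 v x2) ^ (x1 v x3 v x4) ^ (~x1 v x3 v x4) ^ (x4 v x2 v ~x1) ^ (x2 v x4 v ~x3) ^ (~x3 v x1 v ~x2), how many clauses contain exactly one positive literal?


A definite clause has exactly one positive literal.
Clause 1: 0 positive -> not definite
Clause 2: 1 positive -> definite
Clause 3: 2 positive -> not definite
Clause 4: 3 positive -> not definite
Clause 5: 2 positive -> not definite
Clause 6: 2 positive -> not definite
Clause 7: 2 positive -> not definite
Clause 8: 1 positive -> definite
Definite clause count = 2.

2


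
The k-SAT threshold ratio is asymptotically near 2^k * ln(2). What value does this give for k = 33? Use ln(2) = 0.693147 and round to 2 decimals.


Using the asymptotic formula: threshold ~ 2^k * ln(2).
2^33 = 8589934592.
8589934592 * 0.693147 = 5954087392.64.

5954087392.64


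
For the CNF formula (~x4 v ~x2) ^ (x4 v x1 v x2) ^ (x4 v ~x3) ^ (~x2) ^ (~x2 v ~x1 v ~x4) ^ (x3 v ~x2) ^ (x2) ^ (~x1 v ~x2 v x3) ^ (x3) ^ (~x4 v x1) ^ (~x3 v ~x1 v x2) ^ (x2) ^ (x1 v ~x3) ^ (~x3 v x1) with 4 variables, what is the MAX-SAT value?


Enumerate all 16 truth assignments.
For each, count how many of the 14 clauses are satisfied.
The formula is not fully satisfiable, so the maximum is below 14.
Maximum simultaneously satisfiable clauses = 12.

12


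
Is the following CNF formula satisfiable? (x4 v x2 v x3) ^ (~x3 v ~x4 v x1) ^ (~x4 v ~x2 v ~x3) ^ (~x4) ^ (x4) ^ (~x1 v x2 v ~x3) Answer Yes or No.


Check all 16 possible truth assignments.
Number of satisfying assignments found: 0.
The formula is unsatisfiable.

No


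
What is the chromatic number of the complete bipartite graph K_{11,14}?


K_{11,14} is bipartite by definition: the two parts are independent sets, with every edge crossing between them.
Color all vertices in one part with color 1 and all vertices in the other part with color 2.
Since the graph has at least one edge, one color does not suffice.
Chromatic number = 2.

2


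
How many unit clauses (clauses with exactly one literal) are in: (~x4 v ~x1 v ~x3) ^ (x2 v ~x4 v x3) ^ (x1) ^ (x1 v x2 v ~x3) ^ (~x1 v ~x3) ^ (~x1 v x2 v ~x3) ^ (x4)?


A unit clause contains exactly one literal.
Unit clauses found: (x1), (x4).
Count = 2.

2


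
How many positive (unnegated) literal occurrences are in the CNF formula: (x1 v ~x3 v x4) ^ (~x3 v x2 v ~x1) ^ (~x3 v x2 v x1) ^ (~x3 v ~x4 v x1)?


Scan each clause for unnegated literals.
Clause 1: 2 positive; Clause 2: 1 positive; Clause 3: 2 positive; Clause 4: 1 positive.
Total positive literal occurrences = 6.

6


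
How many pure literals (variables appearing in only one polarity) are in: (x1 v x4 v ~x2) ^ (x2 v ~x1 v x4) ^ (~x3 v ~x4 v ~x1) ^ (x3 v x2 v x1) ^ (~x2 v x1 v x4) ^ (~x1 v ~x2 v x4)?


A pure literal appears in only one polarity across all clauses.
No pure literals found.
Count = 0.

0


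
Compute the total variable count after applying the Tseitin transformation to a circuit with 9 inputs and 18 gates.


The Tseitin transformation introduces one auxiliary variable per gate.
Total variables = inputs + gates = 9 + 18 = 27.

27


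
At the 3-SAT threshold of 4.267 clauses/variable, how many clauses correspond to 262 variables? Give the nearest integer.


The 3-SAT phase transition occurs at approximately 4.267 clauses per variable.
m = 4.267 * 262 = 1117.954.
Rounded to nearest integer: 1118.

1118


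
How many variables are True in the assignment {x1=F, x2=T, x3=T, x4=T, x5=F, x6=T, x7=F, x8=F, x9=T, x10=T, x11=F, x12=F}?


The weight is the number of variables assigned True.
True variables: x2, x3, x4, x6, x9, x10.
Weight = 6.

6


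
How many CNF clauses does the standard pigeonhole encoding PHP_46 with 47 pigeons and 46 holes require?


The PHP encoding has two parts:
1) At-least-one-hole clauses: 47 (one per pigeon, each with 46 literals).
2) At-most-one-pigeon-per-hole clauses: 46 holes * C(47,2) = 46 * 1081 = 49726.
Total clauses = 47 + 49726 = 49773.

49773


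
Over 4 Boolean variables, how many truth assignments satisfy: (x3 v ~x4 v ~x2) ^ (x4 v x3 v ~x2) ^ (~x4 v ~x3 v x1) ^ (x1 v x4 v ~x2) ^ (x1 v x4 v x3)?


Enumerate all 16 truth assignments over 4 variables.
Test each against every clause.
Satisfying assignments found: 8.

8


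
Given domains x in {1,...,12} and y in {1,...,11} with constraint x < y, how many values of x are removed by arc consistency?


For the constraint x < y, x needs a supporting value in y's domain.
x can be at most 10 (one less than y's maximum).
Valid x values from domain: 10 out of 12.
Pruned = 12 - 10 = 2.

2


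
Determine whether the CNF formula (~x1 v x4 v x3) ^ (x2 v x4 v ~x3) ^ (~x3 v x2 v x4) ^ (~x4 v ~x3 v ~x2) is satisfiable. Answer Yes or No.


Check all 16 possible truth assignments.
Number of satisfying assignments found: 10.
The formula is satisfiable.

Yes


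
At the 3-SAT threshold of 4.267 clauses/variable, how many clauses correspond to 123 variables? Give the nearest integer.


The 3-SAT phase transition occurs at approximately 4.267 clauses per variable.
m = 4.267 * 123 = 524.841.
Rounded to nearest integer: 525.

525


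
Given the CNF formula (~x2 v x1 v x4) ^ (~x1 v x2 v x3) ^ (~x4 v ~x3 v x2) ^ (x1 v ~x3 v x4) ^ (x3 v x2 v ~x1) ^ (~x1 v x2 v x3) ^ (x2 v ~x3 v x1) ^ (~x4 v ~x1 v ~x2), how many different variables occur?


Identify each distinct variable in the formula.
Variables found: x1, x2, x3, x4.
Total distinct variables = 4.

4


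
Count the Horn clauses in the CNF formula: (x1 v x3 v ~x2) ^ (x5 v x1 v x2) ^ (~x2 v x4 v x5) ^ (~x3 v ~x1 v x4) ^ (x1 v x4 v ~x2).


A Horn clause has at most one positive literal.
Clause 1: 2 positive lit(s) -> not Horn
Clause 2: 3 positive lit(s) -> not Horn
Clause 3: 2 positive lit(s) -> not Horn
Clause 4: 1 positive lit(s) -> Horn
Clause 5: 2 positive lit(s) -> not Horn
Total Horn clauses = 1.

1


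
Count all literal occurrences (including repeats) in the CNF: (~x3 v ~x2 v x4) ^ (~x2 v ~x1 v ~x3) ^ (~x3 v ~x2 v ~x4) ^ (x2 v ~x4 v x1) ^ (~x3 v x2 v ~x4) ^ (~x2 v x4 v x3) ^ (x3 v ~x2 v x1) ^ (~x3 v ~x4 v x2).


Clause lengths: 3, 3, 3, 3, 3, 3, 3, 3.
Sum = 3 + 3 + 3 + 3 + 3 + 3 + 3 + 3 = 24.

24


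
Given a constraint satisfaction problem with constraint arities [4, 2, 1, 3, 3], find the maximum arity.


The arities are: 4, 2, 1, 3, 3.
Scan for the maximum value.
Maximum arity = 4.

4


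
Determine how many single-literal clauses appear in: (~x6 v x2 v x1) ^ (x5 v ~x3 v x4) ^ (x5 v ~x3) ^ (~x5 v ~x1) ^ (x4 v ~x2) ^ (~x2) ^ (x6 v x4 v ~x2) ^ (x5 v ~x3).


A unit clause contains exactly one literal.
Unit clauses found: (~x2).
Count = 1.

1


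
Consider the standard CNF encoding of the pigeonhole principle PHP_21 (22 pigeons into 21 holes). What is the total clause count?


The PHP encoding has two parts:
1) At-least-one-hole clauses: 22 (one per pigeon, each with 21 literals).
2) At-most-one-pigeon-per-hole clauses: 21 holes * C(22,2) = 21 * 231 = 4851.
Total clauses = 22 + 4851 = 4873.

4873


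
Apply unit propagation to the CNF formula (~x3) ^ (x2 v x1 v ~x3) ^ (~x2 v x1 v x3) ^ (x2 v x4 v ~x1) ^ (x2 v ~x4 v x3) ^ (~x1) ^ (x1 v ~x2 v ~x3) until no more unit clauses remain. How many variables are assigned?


Unit propagation repeatedly assigns the literal in any unit clause, then simplifies.
Assignments in order: x3 = F, x1 = F, x2 = F, x4 = F.
No further unit clauses remain.
Total variables assigned = 4.

4


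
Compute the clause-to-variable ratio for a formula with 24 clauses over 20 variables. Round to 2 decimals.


Clause-to-variable ratio = clauses / variables.
24 / 20 = 1.2.

1.2


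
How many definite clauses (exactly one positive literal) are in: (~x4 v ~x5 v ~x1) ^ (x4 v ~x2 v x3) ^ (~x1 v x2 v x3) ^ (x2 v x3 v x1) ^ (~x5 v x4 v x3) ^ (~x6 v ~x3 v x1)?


A definite clause has exactly one positive literal.
Clause 1: 0 positive -> not definite
Clause 2: 2 positive -> not definite
Clause 3: 2 positive -> not definite
Clause 4: 3 positive -> not definite
Clause 5: 2 positive -> not definite
Clause 6: 1 positive -> definite
Definite clause count = 1.

1


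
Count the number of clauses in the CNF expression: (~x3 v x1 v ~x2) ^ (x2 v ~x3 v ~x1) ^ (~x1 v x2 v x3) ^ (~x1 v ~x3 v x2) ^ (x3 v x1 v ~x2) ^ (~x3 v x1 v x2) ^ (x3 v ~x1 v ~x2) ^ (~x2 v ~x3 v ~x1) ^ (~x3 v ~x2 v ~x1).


Each group enclosed in parentheses joined by ^ is one clause.
Counting the conjuncts: 9 clauses.

9


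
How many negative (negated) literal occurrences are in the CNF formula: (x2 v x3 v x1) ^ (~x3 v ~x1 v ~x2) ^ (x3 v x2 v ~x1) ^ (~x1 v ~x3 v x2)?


Scan each clause for negated literals.
Clause 1: 0 negative; Clause 2: 3 negative; Clause 3: 1 negative; Clause 4: 2 negative.
Total negative literal occurrences = 6.

6


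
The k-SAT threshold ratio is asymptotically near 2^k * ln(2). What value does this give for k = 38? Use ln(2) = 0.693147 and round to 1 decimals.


Using the asymptotic formula: threshold ~ 2^k * ln(2).
2^38 = 274877906944.
274877906944 * 0.693147 = 190530796564.5.

190530796564.5


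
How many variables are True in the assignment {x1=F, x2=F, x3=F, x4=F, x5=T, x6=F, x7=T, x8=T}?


The weight is the number of variables assigned True.
True variables: x5, x7, x8.
Weight = 3.

3


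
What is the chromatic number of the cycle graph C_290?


A cycle on an even number of vertices is bipartite: alternate two colors around the cycle.
Since 290 is even, two colors suffice, and at least two are needed because the graph has edges.
Chromatic number = 2.

2


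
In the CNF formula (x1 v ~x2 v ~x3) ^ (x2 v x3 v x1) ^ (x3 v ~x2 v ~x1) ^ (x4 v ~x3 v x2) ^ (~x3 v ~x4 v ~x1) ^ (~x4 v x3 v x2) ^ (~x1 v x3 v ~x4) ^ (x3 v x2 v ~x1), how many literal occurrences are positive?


Scan each clause for unnegated literals.
Clause 1: 1 positive; Clause 2: 3 positive; Clause 3: 1 positive; Clause 4: 2 positive; Clause 5: 0 positive; Clause 6: 2 positive; Clause 7: 1 positive; Clause 8: 2 positive.
Total positive literal occurrences = 12.

12


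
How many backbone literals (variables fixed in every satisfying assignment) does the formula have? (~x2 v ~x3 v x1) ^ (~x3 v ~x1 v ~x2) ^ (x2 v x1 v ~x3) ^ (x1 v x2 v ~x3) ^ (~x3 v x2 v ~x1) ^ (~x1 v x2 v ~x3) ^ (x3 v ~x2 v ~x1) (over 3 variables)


Find all satisfying assignments: 3 model(s).
Check which variables have the same value in every model.
Fixed variables: x3=F.
Backbone size = 1.

1


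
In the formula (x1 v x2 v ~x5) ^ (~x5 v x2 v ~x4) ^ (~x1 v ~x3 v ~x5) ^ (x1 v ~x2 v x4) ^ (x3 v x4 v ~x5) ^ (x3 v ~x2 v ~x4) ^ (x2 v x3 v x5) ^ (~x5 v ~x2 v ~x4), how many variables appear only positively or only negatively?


A pure literal appears in only one polarity across all clauses.
No pure literals found.
Count = 0.

0


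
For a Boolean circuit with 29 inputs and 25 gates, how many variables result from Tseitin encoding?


The Tseitin transformation introduces one auxiliary variable per gate.
Total variables = inputs + gates = 29 + 25 = 54.

54


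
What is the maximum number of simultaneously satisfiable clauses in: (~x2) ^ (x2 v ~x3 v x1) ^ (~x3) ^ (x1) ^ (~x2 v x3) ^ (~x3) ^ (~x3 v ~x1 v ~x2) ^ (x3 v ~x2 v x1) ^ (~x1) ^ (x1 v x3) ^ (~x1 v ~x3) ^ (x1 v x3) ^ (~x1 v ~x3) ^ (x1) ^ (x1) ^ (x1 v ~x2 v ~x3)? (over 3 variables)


Enumerate all 8 truth assignments.
For each, count how many of the 16 clauses are satisfied.
The formula is not fully satisfiable, so the maximum is below 16.
Maximum simultaneously satisfiable clauses = 15.

15


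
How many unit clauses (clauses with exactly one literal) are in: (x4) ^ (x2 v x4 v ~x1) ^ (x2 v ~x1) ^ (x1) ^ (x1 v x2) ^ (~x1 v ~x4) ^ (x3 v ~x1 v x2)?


A unit clause contains exactly one literal.
Unit clauses found: (x4), (x1).
Count = 2.

2


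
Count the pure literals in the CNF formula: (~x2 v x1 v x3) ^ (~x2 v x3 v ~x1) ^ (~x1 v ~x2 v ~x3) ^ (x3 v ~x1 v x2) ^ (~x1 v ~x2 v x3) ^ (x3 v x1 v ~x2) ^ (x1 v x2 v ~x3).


A pure literal appears in only one polarity across all clauses.
No pure literals found.
Count = 0.

0


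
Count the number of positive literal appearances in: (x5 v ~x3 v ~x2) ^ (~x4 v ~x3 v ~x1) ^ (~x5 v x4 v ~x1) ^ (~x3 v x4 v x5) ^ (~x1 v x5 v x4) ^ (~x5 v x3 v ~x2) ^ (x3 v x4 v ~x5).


Scan each clause for unnegated literals.
Clause 1: 1 positive; Clause 2: 0 positive; Clause 3: 1 positive; Clause 4: 2 positive; Clause 5: 2 positive; Clause 6: 1 positive; Clause 7: 2 positive.
Total positive literal occurrences = 9.

9


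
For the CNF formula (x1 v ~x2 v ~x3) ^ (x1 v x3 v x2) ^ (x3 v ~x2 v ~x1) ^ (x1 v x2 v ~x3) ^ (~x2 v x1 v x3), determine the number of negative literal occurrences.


Scan each clause for negated literals.
Clause 1: 2 negative; Clause 2: 0 negative; Clause 3: 2 negative; Clause 4: 1 negative; Clause 5: 1 negative.
Total negative literal occurrences = 6.

6


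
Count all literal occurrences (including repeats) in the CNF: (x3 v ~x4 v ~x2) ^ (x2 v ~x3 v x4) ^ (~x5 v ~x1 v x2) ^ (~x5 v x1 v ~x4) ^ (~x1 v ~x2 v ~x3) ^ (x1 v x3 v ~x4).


Clause lengths: 3, 3, 3, 3, 3, 3.
Sum = 3 + 3 + 3 + 3 + 3 + 3 = 18.

18


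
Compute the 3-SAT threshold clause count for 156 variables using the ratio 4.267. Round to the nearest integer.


The 3-SAT phase transition occurs at approximately 4.267 clauses per variable.
m = 4.267 * 156 = 665.652.
Rounded to nearest integer: 666.

666


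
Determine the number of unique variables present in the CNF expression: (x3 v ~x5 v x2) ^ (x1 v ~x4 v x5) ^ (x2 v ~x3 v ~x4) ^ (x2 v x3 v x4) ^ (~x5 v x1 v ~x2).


Identify each distinct variable in the formula.
Variables found: x1, x2, x3, x4, x5.
Total distinct variables = 5.

5


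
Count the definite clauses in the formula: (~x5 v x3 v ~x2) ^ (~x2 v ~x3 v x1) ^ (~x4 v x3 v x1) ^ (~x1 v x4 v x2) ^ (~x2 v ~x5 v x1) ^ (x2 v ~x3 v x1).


A definite clause has exactly one positive literal.
Clause 1: 1 positive -> definite
Clause 2: 1 positive -> definite
Clause 3: 2 positive -> not definite
Clause 4: 2 positive -> not definite
Clause 5: 1 positive -> definite
Clause 6: 2 positive -> not definite
Definite clause count = 3.

3


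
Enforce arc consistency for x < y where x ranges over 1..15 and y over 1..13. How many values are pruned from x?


For the constraint x < y, x needs a supporting value in y's domain.
x can be at most 12 (one less than y's maximum).
Valid x values from domain: 12 out of 15.
Pruned = 15 - 12 = 3.

3


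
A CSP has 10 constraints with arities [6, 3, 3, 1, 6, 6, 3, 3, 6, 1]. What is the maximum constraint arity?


The arities are: 6, 3, 3, 1, 6, 6, 3, 3, 6, 1.
Scan for the maximum value.
Maximum arity = 6.

6


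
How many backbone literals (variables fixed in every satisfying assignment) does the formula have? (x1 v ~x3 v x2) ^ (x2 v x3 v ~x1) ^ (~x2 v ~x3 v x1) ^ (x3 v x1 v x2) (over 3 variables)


Find all satisfying assignments: 4 model(s).
Check which variables have the same value in every model.
No variable is fixed across all models.
Backbone size = 0.

0


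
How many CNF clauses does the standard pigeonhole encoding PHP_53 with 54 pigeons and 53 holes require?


The PHP encoding has two parts:
1) At-least-one-hole clauses: 54 (one per pigeon, each with 53 literals).
2) At-most-one-pigeon-per-hole clauses: 53 holes * C(54,2) = 53 * 1431 = 75843.
Total clauses = 54 + 75843 = 75897.

75897


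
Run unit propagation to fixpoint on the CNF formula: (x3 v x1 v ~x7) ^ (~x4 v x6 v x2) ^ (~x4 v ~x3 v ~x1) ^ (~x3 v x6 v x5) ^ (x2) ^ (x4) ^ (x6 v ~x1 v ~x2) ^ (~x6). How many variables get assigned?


Unit propagation repeatedly assigns the literal in any unit clause, then simplifies.
Assignments in order: x2 = T, x4 = T, x6 = F, x1 = F.
No further unit clauses remain.
Total variables assigned = 4.

4


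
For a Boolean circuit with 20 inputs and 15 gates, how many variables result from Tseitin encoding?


The Tseitin transformation introduces one auxiliary variable per gate.
Total variables = inputs + gates = 20 + 15 = 35.

35


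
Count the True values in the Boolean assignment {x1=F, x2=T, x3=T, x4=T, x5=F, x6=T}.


The weight is the number of variables assigned True.
True variables: x2, x3, x4, x6.
Weight = 4.

4


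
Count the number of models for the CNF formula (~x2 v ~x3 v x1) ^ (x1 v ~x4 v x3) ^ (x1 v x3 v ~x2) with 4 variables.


Enumerate all 16 truth assignments over 4 variables.
Test each against every clause.
Satisfying assignments found: 11.

11


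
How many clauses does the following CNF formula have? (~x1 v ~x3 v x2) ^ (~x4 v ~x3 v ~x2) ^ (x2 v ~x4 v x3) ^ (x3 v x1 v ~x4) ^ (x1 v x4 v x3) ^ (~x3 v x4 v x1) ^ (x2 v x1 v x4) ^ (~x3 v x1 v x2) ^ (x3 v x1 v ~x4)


Each group enclosed in parentheses joined by ^ is one clause.
Counting the conjuncts: 9 clauses.

9


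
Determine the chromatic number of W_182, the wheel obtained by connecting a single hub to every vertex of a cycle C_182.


W_182 consists of the cycle C_182 together with a hub vertex adjacent to every cycle vertex.
The cycle C_182 needs 2 colors (even cycle -> 2).
The hub is adjacent to every cycle vertex, so it must receive a new color distinct from all of them.
Chromatic number = 2 + 1 = 3.

3


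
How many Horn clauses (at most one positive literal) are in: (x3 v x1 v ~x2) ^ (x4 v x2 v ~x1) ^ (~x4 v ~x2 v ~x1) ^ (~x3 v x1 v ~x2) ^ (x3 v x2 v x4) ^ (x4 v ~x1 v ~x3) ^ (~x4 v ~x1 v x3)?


A Horn clause has at most one positive literal.
Clause 1: 2 positive lit(s) -> not Horn
Clause 2: 2 positive lit(s) -> not Horn
Clause 3: 0 positive lit(s) -> Horn
Clause 4: 1 positive lit(s) -> Horn
Clause 5: 3 positive lit(s) -> not Horn
Clause 6: 1 positive lit(s) -> Horn
Clause 7: 1 positive lit(s) -> Horn
Total Horn clauses = 4.

4


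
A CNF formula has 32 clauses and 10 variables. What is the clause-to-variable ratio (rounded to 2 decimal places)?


Clause-to-variable ratio = clauses / variables.
32 / 10 = 3.2.

3.2


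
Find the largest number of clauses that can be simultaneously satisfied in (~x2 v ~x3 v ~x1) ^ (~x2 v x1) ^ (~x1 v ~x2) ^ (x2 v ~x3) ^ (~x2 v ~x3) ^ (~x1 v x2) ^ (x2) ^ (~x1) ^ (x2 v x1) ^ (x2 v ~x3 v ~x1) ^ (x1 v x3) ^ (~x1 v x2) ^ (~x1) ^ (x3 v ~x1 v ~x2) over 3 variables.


Enumerate all 8 truth assignments.
For each, count how many of the 14 clauses are satisfied.
The formula is not fully satisfiable, so the maximum is below 14.
Maximum simultaneously satisfiable clauses = 12.

12


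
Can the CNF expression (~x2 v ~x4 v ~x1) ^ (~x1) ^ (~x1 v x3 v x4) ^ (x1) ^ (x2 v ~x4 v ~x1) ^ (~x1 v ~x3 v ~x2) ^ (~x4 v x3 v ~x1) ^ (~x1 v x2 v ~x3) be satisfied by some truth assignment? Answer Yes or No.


Check all 16 possible truth assignments.
Number of satisfying assignments found: 0.
The formula is unsatisfiable.

No


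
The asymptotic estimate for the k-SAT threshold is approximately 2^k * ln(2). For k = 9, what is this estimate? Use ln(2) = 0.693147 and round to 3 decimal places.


Using the asymptotic formula: threshold ~ 2^k * ln(2).
2^9 = 512.
512 * 0.693147 = 354.891.

354.891


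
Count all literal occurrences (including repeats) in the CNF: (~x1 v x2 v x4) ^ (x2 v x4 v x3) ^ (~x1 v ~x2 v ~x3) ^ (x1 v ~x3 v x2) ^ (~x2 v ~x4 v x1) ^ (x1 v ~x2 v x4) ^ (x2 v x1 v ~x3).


Clause lengths: 3, 3, 3, 3, 3, 3, 3.
Sum = 3 + 3 + 3 + 3 + 3 + 3 + 3 = 21.

21


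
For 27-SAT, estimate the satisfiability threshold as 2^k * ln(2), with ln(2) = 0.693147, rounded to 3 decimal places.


Using the asymptotic formula: threshold ~ 2^k * ln(2).
2^27 = 134217728.
134217728 * 0.693147 = 93032615.51.

93032615.51


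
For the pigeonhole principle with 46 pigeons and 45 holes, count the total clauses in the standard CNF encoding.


The PHP encoding has two parts:
1) At-least-one-hole clauses: 46 (one per pigeon, each with 45 literals).
2) At-most-one-pigeon-per-hole clauses: 45 holes * C(46,2) = 45 * 1035 = 46575.
Total clauses = 46 + 46575 = 46621.

46621


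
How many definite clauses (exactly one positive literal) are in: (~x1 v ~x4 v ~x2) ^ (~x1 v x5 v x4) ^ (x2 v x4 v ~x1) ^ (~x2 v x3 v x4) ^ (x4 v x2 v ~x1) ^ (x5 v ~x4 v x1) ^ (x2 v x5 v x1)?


A definite clause has exactly one positive literal.
Clause 1: 0 positive -> not definite
Clause 2: 2 positive -> not definite
Clause 3: 2 positive -> not definite
Clause 4: 2 positive -> not definite
Clause 5: 2 positive -> not definite
Clause 6: 2 positive -> not definite
Clause 7: 3 positive -> not definite
Definite clause count = 0.

0


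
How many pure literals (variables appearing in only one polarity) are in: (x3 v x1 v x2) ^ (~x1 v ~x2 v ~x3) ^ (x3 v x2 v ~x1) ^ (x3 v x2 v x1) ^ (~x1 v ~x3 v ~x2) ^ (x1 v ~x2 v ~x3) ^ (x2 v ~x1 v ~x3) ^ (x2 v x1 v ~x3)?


A pure literal appears in only one polarity across all clauses.
No pure literals found.
Count = 0.

0


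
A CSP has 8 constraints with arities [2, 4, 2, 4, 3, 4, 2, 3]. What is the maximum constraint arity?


The arities are: 2, 4, 2, 4, 3, 4, 2, 3.
Scan for the maximum value.
Maximum arity = 4.

4


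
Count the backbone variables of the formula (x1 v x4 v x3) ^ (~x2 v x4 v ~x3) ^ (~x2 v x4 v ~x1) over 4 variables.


Find all satisfying assignments: 11 model(s).
Check which variables have the same value in every model.
No variable is fixed across all models.
Backbone size = 0.

0


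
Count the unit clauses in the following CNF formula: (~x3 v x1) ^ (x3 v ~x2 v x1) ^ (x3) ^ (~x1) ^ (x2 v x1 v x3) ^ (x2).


A unit clause contains exactly one literal.
Unit clauses found: (x3), (~x1), (x2).
Count = 3.

3


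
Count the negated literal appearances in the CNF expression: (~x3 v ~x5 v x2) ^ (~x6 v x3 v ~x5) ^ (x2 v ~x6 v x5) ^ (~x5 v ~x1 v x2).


Scan each clause for negated literals.
Clause 1: 2 negative; Clause 2: 2 negative; Clause 3: 1 negative; Clause 4: 2 negative.
Total negative literal occurrences = 7.

7


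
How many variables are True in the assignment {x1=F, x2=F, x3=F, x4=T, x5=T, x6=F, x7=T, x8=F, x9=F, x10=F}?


The weight is the number of variables assigned True.
True variables: x4, x5, x7.
Weight = 3.

3


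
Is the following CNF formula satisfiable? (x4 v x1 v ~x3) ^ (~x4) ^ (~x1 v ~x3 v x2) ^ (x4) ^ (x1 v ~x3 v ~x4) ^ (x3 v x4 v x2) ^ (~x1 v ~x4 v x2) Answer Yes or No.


Check all 16 possible truth assignments.
Number of satisfying assignments found: 0.
The formula is unsatisfiable.

No


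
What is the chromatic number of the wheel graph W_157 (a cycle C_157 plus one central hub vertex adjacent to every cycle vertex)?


W_157 consists of the cycle C_157 together with a hub vertex adjacent to every cycle vertex.
The cycle C_157 needs 3 colors (odd cycle -> 3).
The hub is adjacent to every cycle vertex, so it must receive a new color distinct from all of them.
Chromatic number = 3 + 1 = 4.

4


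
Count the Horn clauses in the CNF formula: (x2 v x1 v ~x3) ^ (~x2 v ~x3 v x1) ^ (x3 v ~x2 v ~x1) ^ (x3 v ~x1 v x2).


A Horn clause has at most one positive literal.
Clause 1: 2 positive lit(s) -> not Horn
Clause 2: 1 positive lit(s) -> Horn
Clause 3: 1 positive lit(s) -> Horn
Clause 4: 2 positive lit(s) -> not Horn
Total Horn clauses = 2.

2


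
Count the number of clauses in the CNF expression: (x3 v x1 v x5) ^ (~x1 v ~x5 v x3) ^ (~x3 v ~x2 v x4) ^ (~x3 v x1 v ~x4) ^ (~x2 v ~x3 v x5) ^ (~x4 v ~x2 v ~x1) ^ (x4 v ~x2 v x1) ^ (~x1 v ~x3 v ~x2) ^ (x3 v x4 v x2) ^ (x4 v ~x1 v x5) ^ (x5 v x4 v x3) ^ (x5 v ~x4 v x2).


Each group enclosed in parentheses joined by ^ is one clause.
Counting the conjuncts: 12 clauses.

12


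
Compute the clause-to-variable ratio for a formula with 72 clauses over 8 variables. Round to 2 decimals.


Clause-to-variable ratio = clauses / variables.
72 / 8 = 9.0.

9.0


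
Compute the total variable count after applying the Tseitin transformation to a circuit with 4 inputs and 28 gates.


The Tseitin transformation introduces one auxiliary variable per gate.
Total variables = inputs + gates = 4 + 28 = 32.

32


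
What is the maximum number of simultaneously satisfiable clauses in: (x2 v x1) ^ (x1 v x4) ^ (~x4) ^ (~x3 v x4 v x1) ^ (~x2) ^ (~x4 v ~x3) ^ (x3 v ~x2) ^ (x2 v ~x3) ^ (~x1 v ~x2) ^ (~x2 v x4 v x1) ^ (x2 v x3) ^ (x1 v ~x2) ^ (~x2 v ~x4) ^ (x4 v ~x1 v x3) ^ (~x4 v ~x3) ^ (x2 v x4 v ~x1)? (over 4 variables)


Enumerate all 16 truth assignments.
For each, count how many of the 16 clauses are satisfied.
The formula is not fully satisfiable, so the maximum is below 16.
Maximum simultaneously satisfiable clauses = 14.

14


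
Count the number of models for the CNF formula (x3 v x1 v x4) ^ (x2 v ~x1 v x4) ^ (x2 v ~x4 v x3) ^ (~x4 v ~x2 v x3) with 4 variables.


Enumerate all 16 truth assignments over 4 variables.
Test each against every clause.
Satisfying assignments found: 8.

8


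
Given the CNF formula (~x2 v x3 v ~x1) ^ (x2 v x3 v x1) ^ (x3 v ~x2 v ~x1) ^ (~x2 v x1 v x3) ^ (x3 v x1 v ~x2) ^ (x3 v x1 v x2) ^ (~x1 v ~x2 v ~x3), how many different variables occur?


Identify each distinct variable in the formula.
Variables found: x1, x2, x3.
Total distinct variables = 3.

3


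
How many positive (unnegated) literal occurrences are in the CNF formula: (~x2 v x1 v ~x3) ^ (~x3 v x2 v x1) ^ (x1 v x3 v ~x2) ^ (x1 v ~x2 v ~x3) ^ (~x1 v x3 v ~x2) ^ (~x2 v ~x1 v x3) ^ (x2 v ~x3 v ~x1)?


Scan each clause for unnegated literals.
Clause 1: 1 positive; Clause 2: 2 positive; Clause 3: 2 positive; Clause 4: 1 positive; Clause 5: 1 positive; Clause 6: 1 positive; Clause 7: 1 positive.
Total positive literal occurrences = 9.

9


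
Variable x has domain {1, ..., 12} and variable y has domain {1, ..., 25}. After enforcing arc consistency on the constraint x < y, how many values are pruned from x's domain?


For the constraint x < y, x needs a supporting value in y's domain.
x can be at most 24 (one less than y's maximum).
Valid x values from domain: 12 out of 12.
Pruned = 12 - 12 = 0.

0


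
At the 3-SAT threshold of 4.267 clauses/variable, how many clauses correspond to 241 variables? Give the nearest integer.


The 3-SAT phase transition occurs at approximately 4.267 clauses per variable.
m = 4.267 * 241 = 1028.347.
Rounded to nearest integer: 1028.

1028


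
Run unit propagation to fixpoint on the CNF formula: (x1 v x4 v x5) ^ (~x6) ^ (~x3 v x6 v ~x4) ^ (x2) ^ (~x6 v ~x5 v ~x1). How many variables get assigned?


Unit propagation repeatedly assigns the literal in any unit clause, then simplifies.
Assignments in order: x6 = F, x2 = T.
No further unit clauses remain.
Total variables assigned = 2.

2


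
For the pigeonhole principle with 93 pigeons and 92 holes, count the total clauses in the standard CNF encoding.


The PHP encoding has two parts:
1) At-least-one-hole clauses: 93 (one per pigeon, each with 92 literals).
2) At-most-one-pigeon-per-hole clauses: 92 holes * C(93,2) = 92 * 4278 = 393576.
Total clauses = 93 + 393576 = 393669.

393669


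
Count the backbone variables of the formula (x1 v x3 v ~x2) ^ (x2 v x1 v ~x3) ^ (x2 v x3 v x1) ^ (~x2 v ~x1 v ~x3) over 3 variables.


Find all satisfying assignments: 4 model(s).
Check which variables have the same value in every model.
No variable is fixed across all models.
Backbone size = 0.

0
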